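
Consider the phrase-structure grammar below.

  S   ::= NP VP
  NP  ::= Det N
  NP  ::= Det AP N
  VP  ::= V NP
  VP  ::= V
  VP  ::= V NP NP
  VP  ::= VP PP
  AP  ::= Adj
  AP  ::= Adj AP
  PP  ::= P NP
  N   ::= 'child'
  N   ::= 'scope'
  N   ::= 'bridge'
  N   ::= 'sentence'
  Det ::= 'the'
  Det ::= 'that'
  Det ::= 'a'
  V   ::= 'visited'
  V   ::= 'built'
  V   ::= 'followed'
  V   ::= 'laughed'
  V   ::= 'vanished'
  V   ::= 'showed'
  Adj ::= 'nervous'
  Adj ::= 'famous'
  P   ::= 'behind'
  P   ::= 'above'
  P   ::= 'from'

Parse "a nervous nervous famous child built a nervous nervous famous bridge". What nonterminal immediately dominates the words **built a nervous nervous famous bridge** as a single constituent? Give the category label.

VP

[S [NP [Det a] [AP [Adj nervous] [AP [Adj nervous] [AP [Adj famous]]]] [N child]] [VP [V built] [NP [Det a] [AP [Adj nervous] [AP [Adj nervous] [AP [Adj famous]]]] [N bridge]]]]
The span 'built a nervous nervous famous bridge' is the VP node built by VP → V NP.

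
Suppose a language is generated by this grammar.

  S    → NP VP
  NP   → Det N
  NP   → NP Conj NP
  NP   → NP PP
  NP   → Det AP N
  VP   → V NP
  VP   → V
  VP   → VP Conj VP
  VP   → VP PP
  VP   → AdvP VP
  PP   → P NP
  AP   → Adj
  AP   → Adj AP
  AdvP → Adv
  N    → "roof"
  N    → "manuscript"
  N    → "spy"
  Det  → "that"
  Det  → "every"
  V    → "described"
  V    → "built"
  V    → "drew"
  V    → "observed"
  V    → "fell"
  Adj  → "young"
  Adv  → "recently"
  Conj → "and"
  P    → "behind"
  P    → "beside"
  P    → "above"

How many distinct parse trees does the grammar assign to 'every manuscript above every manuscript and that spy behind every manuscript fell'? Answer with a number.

5

Two of the 5 distinct bracketings:
[S [NP [NP [NP [Det every] [N manuscript]] [PP [P above] [NP [Det every] [N manuscript]]]] [Conj and] [NP [NP [Det that] [N spy]] [PP [P behind] [NP [Det every] [N manuscript]]]]] [VP [V fell]]]
[S [NP [NP [Det every] [N manuscript]] [PP [P above] [NP [NP [Det every] [N manuscript]] [Conj and] [NP [NP [Det that] [N spy]] [PP [P behind] [NP [Det every] [N manuscript]]]]]]] [VP [V fell]]]
The trees differ in how a recursive rule is bracketed over the same span.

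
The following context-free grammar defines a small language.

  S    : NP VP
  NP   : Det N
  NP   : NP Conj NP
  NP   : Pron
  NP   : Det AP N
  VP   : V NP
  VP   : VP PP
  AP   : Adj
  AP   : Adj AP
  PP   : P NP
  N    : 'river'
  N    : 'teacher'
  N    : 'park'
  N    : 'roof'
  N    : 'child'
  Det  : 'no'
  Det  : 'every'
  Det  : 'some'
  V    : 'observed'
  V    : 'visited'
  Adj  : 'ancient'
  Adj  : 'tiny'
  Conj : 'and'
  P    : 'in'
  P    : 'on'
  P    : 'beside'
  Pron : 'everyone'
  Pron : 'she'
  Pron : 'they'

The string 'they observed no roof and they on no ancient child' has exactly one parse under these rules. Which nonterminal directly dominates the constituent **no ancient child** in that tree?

[S [NP [Pron they]] [VP [VP [V observed] [NP [NP [Det no] [N roof]] [Conj and] [NP [Pron they]]]] [PP [P on] [NP [Det no] [AP [Adj ancient]] [N child]]]]]
The span 'no ancient child' is the NP node built by NP → Det AP N.
Its mother is the PP built by PP → P NP.

PP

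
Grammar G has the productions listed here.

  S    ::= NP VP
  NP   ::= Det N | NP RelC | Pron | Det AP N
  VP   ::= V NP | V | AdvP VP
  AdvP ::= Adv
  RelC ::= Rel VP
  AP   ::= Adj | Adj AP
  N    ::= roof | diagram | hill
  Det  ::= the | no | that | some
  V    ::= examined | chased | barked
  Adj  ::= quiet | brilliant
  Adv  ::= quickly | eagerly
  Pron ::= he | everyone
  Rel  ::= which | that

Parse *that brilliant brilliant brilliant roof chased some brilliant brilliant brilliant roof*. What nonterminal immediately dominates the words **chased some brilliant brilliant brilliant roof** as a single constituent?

VP

S
  NP
    Det: that
    AP
      Adj: brilliant
      AP
        Adj: brilliant
        AP
          Adj: brilliant
    N: roof
  VP
    V: chased
    NP
      Det: some
      AP
        Adj: brilliant
        AP
          Adj: brilliant
          AP
            Adj: brilliant
      N: roof
The span 'chased some brilliant brilliant brilliant roof' is the VP node built by VP → V NP.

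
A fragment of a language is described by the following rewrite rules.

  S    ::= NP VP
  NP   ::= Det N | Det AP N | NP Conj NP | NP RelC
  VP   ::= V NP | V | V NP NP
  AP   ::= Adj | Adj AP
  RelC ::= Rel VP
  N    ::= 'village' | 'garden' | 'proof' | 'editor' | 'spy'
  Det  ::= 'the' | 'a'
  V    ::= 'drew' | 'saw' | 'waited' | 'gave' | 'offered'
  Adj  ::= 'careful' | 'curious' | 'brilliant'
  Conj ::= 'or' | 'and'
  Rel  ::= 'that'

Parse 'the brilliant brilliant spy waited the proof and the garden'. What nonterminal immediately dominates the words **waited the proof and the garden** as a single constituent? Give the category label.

S
  NP
    Det: the
    AP
      Adj: brilliant
      AP
        Adj: brilliant
    N: spy
  VP
    V: waited
    NP
      NP
        Det: the
        N: proof
      Conj: and
      NP
        Det: the
        N: garden
The span 'waited the proof and the garden' is the VP node built by VP → V NP.

VP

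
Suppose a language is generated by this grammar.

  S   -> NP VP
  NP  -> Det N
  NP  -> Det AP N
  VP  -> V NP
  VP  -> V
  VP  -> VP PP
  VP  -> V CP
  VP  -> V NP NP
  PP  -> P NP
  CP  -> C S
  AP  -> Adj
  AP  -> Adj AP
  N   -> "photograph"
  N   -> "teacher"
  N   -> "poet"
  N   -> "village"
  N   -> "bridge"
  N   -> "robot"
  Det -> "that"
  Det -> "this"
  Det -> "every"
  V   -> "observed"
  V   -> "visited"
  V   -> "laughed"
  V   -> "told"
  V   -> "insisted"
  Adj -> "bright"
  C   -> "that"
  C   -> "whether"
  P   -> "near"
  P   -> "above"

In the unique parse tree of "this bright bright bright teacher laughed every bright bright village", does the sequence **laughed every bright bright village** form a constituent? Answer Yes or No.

Yes

[S [NP [Det this] [AP [Adj bright] [AP [Adj bright] [AP [Adj bright]]]] [N teacher]] [VP [V laughed] [NP [Det every] [AP [Adj bright] [AP [Adj bright]]] [N village]]]]
The words 'laughed every bright bright village' are exhaustively dominated by a single VP node (built by VP → V NP), so they form a constituent.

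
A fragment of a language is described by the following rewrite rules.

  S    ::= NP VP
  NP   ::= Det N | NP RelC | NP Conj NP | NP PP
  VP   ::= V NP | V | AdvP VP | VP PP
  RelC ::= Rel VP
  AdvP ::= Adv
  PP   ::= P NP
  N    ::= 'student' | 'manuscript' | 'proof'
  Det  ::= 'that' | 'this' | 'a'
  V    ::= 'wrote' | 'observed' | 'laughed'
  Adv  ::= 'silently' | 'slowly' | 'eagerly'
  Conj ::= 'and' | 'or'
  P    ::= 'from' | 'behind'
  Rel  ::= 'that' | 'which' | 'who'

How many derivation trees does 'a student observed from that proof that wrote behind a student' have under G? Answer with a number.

Two of the 3 distinct bracketings:
[S [NP [Det a] [N student]] [VP [VP [V observed]] [PP [P from] [NP [NP [Det that] [N proof]] [RelC [Rel that] [VP [VP [V wrote]] [PP [P behind] [NP [Det a] [N student]]]]]]]]]
[S [NP [Det a] [N student]] [VP [VP [V observed]] [PP [P from] [NP [NP [NP [Det that] [N proof]] [RelC [Rel that] [VP [V wrote]]]] [PP [P behind] [NP [Det a] [N student]]]]]]]
The difference turns on whether NP → NP PP is used at the relevant span, versus an alternative expansion of NP.

3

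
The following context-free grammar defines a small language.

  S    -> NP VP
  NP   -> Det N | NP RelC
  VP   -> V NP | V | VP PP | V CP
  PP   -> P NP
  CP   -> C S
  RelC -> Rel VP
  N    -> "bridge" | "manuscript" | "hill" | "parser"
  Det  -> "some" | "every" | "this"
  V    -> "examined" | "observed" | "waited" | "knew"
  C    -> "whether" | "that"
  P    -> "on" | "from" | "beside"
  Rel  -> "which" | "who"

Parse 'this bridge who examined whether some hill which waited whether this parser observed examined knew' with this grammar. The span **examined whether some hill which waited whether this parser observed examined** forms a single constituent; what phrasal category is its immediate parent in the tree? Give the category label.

RelC

[S [NP [NP [Det this] [N bridge]] [RelC [Rel who] [VP [V examined] [CP [C whether] [S [NP [NP [Det some] [N hill]] [RelC [Rel which] [VP [V waited] [CP [C whether] [S [NP [Det this] [N parser]] [VP [V observed]]]]]]] [VP [V examined]]]]]]] [VP [V knew]]]
The span 'examined whether some hill which waited whether this parser observed examined' is the VP node built by VP → V CP.
Its mother is the RelC built by RelC → Rel VP.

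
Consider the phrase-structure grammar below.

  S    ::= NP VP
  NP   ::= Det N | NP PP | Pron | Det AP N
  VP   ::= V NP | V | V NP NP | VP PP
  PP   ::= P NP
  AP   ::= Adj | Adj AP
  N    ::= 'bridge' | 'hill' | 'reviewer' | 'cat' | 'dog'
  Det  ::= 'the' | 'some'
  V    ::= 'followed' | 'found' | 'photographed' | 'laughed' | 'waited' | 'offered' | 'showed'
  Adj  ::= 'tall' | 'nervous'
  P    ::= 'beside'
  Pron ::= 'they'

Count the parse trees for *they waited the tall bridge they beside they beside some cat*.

Two of the 5 distinct bracketings:
[S [NP [Pron they]] [VP [V waited] [NP [Det the] [AP [Adj tall]] [N bridge]] [NP [NP [Pron they]] [PP [P beside] [NP [NP [Pron they]] [PP [P beside] [NP [Det some] [N cat]]]]]]]]
[S [NP [Pron they]] [VP [V waited] [NP [Det the] [AP [Adj tall]] [N bridge]] [NP [NP [NP [Pron they]] [PP [P beside] [NP [Pron they]]]] [PP [P beside] [NP [Det some] [N cat]]]]]]
The trees differ in how a recursive rule is bracketed over the same span.

5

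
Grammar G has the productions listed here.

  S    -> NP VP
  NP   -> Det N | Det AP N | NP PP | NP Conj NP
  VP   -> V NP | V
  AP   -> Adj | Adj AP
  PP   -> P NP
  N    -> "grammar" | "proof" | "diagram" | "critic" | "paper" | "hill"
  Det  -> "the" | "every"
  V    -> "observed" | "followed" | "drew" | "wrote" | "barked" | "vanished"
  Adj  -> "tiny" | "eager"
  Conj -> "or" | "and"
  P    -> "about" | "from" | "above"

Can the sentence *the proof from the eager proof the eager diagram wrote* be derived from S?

Ungrammatical

An N word can never sit immediately before a Det word in any string this grammar generates, so the substring 'proof the' rules out a derivation.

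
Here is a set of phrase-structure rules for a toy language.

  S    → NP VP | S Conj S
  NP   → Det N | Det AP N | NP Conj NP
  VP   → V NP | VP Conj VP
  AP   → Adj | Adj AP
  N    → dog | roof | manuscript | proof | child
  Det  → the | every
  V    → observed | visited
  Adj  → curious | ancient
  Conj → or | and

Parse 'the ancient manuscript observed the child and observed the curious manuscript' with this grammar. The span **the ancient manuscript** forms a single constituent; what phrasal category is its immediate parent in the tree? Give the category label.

S
  NP
    Det: the
    AP
      Adj: ancient
    N: manuscript
  VP
    VP
      V: observed
      NP
        Det: the
        N: child
    Conj: and
    VP
      V: observed
      NP
        Det: the
        AP
          Adj: curious
        N: manuscript
The span 'the ancient manuscript' is the NP node built by NP → Det AP N.
Its mother is the S built by S → NP VP.

S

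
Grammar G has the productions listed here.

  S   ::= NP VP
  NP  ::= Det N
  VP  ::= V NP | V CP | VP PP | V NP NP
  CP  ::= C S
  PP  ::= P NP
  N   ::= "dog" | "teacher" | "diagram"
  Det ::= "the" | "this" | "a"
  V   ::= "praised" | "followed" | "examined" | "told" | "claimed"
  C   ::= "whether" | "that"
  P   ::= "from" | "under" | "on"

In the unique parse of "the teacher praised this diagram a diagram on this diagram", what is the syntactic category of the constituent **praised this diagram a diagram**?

[S [NP [Det the] [N teacher]] [VP [VP [V praised] [NP [Det this] [N diagram]] [NP [Det a] [N diagram]]] [PP [P on] [NP [Det this] [N diagram]]]]]
The span 'praised this diagram a diagram' is the VP node built by VP → V NP NP.

VP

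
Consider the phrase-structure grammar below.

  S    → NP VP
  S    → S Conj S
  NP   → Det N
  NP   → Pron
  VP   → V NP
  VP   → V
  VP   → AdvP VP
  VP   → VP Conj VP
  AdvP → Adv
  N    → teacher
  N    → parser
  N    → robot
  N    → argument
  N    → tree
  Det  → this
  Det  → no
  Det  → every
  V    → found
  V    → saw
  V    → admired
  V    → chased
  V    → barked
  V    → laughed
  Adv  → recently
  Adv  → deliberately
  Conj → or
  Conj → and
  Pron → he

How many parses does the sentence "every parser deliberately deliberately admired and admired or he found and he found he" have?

6

Two of the 6 distinct bracketings:
[S [S [NP [Det every] [N parser]] [VP [AdvP [Adv deliberately]] [VP [AdvP [Adv deliberately]] [VP [VP [V admired]] [Conj and] [VP [V admired]]]]]] [Conj or] [S [S [NP [Pron he]] [VP [V found]]] [Conj and] [S [NP [Pron he]] [VP [V found] [NP [Pron he]]]]]]
[S [S [NP [Det every] [N parser]] [VP [AdvP [Adv deliberately]] [VP [VP [AdvP [Adv deliberately]] [VP [V admired]]] [Conj and] [VP [V admired]]]]] [Conj or] [S [S [NP [Pron he]] [VP [V found]]] [Conj and] [S [NP [Pron he]] [VP [V found] [NP [Pron he]]]]]]
The trees differ in how a recursive rule is bracketed over the same span.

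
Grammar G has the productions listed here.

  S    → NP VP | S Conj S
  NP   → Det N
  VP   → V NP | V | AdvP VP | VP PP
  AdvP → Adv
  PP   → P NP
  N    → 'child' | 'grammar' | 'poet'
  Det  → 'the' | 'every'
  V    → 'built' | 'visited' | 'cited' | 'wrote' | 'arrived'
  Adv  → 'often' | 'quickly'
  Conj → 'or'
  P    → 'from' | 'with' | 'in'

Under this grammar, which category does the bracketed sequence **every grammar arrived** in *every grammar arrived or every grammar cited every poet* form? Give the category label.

[S [S [NP [Det every] [N grammar]] [VP [V arrived]]] [Conj or] [S [NP [Det every] [N grammar]] [VP [V cited] [NP [Det every] [N poet]]]]]
The span 'every grammar arrived' is the S node built by S → NP VP.

S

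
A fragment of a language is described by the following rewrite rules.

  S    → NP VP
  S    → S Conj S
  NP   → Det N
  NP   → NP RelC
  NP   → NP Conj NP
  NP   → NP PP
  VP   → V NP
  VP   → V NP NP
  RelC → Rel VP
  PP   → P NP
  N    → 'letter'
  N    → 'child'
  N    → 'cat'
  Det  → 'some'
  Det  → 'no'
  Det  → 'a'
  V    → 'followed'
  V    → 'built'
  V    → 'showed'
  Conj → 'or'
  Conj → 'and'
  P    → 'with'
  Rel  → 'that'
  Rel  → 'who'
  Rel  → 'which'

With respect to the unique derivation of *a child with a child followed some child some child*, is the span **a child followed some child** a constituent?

No

[S [NP [NP [Det a] [N child]] [PP [P with] [NP [Det a] [N child]]]] [VP [V followed] [NP [Det some] [N child]] [NP [Det some] [N child]]]]
The smallest constituent containing 'a child followed some child' is the S spanning 'a child with a child followed some child some child'; no single node in the tree dominates exactly the given words.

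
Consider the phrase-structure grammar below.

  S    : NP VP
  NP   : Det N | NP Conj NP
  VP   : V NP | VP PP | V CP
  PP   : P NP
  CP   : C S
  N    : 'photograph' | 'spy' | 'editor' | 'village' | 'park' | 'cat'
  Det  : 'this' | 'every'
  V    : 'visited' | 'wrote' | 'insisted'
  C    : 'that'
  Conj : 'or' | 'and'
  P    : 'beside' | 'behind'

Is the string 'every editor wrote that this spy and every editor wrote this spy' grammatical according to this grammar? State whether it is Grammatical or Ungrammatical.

Grammatical

[S [NP [Det every] [N editor]] [VP [V wrote] [CP [C that] [S [NP [NP [Det this] [N spy]] [Conj and] [NP [Det every] [N editor]]] [VP [V wrote] [NP [Det this] [N spy]]]]]]]
Every word is introduced by a lexical rule and the phrasal rules combine the resulting categories into a single S.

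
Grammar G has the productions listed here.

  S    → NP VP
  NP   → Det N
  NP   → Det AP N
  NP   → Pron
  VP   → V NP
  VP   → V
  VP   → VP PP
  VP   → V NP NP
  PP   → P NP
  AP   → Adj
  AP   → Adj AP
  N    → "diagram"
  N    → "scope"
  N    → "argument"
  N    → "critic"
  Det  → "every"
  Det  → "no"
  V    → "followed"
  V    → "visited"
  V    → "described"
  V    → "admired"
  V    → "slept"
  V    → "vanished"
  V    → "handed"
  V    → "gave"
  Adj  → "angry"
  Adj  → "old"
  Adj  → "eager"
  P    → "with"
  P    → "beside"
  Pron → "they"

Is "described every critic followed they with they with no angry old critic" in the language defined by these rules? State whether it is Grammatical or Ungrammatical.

For S → NP VP, no prefix of the string parses as an NP.

Ungrammatical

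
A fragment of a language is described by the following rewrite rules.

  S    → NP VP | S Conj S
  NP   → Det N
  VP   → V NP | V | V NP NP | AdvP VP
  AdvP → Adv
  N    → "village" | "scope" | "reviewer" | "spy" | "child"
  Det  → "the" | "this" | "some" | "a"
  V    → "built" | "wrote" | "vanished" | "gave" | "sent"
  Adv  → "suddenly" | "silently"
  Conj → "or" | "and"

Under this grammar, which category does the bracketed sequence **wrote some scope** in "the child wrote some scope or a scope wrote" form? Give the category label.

VP

[S [S [NP [Det the] [N child]] [VP [V wrote] [NP [Det some] [N scope]]]] [Conj or] [S [NP [Det a] [N scope]] [VP [V wrote]]]]
The span 'wrote some scope' is the VP node built by VP → V NP.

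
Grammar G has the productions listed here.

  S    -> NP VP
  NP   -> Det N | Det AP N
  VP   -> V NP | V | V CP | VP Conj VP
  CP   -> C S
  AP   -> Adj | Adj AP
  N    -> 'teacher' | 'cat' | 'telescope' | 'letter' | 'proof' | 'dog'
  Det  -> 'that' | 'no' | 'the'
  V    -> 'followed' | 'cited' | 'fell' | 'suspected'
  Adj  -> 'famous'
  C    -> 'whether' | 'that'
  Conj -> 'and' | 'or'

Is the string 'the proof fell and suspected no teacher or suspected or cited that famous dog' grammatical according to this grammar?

Grammatical

S
  NP
    Det: the
    N: proof
  VP
    VP
      V: fell
    Conj: and
    VP
      VP
        V: suspected
        NP
          Det: no
          N: teacher
      Conj: or
      VP
        VP
          V: suspected
        Conj: or
        VP
          V: cited
          NP
            Det: that
            AP
              Adj: famous
            N: dog
Each bracket corresponds to one application of a listed rule, so the string is derivable from S.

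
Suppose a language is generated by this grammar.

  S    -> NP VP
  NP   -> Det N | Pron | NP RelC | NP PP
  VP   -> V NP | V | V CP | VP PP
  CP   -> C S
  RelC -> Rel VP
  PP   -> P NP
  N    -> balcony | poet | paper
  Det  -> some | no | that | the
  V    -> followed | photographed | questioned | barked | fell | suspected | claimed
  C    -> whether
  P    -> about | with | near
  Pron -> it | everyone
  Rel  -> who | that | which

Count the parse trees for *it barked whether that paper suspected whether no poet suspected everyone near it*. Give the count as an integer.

Two of the 4 distinct bracketings:
[S [NP [Pron it]] [VP [V barked] [CP [C whether] [S [NP [Det that] [N paper]] [VP [V suspected] [CP [C whether] [S [NP [Det no] [N poet]] [VP [V suspected] [NP [NP [Pron everyone]] [PP [P near] [NP [Pron it]]]]]]]]]]]]
[S [NP [Pron it]] [VP [V barked] [CP [C whether] [S [NP [Det that] [N paper]] [VP [V suspected] [CP [C whether] [S [NP [Det no] [N poet]] [VP [VP [V suspected] [NP [Pron everyone]]] [PP [P near] [NP [Pron it]]]]]]]]]]]
The difference turns on whether NP → NP PP is used at the relevant span, versus an alternative expansion of NP.

4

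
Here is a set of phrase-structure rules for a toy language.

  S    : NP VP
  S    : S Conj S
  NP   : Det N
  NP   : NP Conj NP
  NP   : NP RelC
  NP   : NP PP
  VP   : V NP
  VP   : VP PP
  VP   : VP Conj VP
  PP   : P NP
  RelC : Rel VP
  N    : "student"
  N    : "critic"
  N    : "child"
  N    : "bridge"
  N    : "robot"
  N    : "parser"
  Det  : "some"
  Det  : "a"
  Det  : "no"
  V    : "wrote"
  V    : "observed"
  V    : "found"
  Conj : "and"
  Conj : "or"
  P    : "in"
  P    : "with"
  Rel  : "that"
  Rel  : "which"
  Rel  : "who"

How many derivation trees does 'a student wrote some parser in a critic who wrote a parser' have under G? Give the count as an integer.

3

Two of the 3 distinct bracketings:
[S [NP [Det a] [N student]] [VP [V wrote] [NP [NP [NP [Det some] [N parser]] [PP [P in] [NP [Det a] [N critic]]]] [RelC [Rel who] [VP [V wrote] [NP [Det a] [N parser]]]]]]]
[S [NP [Det a] [N student]] [VP [V wrote] [NP [NP [Det some] [N parser]] [PP [P in] [NP [NP [Det a] [N critic]] [RelC [Rel who] [VP [V wrote] [NP [Det a] [N parser]]]]]]]]]
The trees differ in how a recursive rule is bracketed over the same span.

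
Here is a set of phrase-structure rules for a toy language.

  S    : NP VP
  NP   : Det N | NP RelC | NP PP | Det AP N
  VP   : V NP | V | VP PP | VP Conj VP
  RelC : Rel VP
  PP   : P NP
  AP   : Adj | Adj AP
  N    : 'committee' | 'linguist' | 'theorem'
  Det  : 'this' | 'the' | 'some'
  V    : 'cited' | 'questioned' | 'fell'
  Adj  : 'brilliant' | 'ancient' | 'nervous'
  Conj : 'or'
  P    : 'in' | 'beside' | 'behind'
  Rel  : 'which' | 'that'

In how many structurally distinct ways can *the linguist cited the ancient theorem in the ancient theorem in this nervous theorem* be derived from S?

5

Two of the 5 distinct bracketings:
[S [NP [Det the] [N linguist]] [VP [V cited] [NP [NP [Det the] [AP [Adj ancient]] [N theorem]] [PP [P in] [NP [NP [Det the] [AP [Adj ancient]] [N theorem]] [PP [P in] [NP [Det this] [AP [Adj nervous]] [N theorem]]]]]]]]
[S [NP [Det the] [N linguist]] [VP [V cited] [NP [NP [NP [Det the] [AP [Adj ancient]] [N theorem]] [PP [P in] [NP [Det the] [AP [Adj ancient]] [N theorem]]]] [PP [P in] [NP [Det this] [AP [Adj nervous]] [N theorem]]]]]]
The trees differ in how a recursive rule is bracketed over the same span.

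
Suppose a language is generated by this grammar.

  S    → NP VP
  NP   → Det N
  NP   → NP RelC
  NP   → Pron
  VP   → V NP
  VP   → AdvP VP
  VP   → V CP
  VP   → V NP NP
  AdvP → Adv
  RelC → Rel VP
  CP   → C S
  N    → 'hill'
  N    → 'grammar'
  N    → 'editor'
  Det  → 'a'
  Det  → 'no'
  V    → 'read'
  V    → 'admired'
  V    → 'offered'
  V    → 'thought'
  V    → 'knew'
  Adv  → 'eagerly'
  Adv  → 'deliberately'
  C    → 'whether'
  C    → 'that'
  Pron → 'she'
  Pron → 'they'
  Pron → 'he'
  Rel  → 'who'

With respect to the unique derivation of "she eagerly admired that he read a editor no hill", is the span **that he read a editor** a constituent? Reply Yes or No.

[S [NP [Pron she]] [VP [AdvP [Adv eagerly]] [VP [V admired] [CP [C that] [S [NP [Pron he]] [VP [V read] [NP [Det a] [N editor]] [NP [Det no] [N hill]]]]]]]]
The smallest constituent containing 'that he read a editor' is the CP spanning 'that he read a editor no hill'; no single node in the tree dominates exactly the given words.

No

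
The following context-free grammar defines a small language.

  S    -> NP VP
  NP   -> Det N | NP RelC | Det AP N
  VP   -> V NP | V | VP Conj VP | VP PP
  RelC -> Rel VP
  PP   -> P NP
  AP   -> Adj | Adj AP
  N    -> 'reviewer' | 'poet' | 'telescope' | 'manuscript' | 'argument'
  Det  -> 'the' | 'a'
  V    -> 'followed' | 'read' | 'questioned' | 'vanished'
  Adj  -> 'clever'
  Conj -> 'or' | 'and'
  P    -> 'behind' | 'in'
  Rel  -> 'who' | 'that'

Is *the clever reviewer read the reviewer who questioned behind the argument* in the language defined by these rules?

Grammatical

S
  NP
    Det: the
    AP
      Adj: clever
    N: reviewer
  VP
    V: read
    NP
      NP
        Det: the
        N: reviewer
      RelC
        Rel: who
        VP
          VP
            V: questioned
          PP
            P: behind
            NP
              Det: the
              N: argument
Every word is introduced by a lexical rule and the phrasal rules combine the resulting categories into a single S.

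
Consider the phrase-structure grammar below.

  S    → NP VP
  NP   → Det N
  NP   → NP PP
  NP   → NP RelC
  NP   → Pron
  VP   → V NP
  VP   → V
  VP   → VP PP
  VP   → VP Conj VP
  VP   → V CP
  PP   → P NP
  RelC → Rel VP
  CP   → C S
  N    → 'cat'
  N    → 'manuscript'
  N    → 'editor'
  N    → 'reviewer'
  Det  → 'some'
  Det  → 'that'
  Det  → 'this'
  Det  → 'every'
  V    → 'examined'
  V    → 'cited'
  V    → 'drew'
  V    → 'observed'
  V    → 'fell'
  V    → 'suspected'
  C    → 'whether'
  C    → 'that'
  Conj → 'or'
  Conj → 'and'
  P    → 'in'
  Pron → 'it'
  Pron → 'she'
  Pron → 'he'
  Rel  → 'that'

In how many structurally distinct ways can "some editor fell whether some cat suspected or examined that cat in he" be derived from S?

7

Two of the 7 distinct bracketings:
[S [NP [Det some] [N editor]] [VP [VP [VP [V fell] [CP [C whether] [S [NP [Det some] [N cat]] [VP [V suspected]]]]] [Conj or] [VP [V examined] [NP [Det that] [N cat]]]] [PP [P in] [NP [Pron he]]]]]
[S [NP [Det some] [N editor]] [VP [VP [V fell] [CP [C whether] [S [NP [Det some] [N cat]] [VP [VP [V suspected]] [Conj or] [VP [V examined] [NP [Det that] [N cat]]]]]]] [PP [P in] [NP [Pron he]]]]]
The trees differ in how a recursive rule is bracketed over the same span.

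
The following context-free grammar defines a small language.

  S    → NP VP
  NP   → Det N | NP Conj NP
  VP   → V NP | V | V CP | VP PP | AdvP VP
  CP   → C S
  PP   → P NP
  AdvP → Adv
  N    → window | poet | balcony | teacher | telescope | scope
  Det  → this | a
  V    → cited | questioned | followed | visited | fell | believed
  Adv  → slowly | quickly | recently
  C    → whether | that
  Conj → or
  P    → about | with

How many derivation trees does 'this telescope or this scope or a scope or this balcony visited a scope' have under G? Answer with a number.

5

Two of the 5 distinct bracketings:
[S [NP [NP [Det this] [N telescope]] [Conj or] [NP [NP [Det this] [N scope]] [Conj or] [NP [NP [Det a] [N scope]] [Conj or] [NP [Det this] [N balcony]]]]] [VP [V visited] [NP [Det a] [N scope]]]]
[S [NP [NP [Det this] [N telescope]] [Conj or] [NP [NP [NP [Det this] [N scope]] [Conj or] [NP [Det a] [N scope]]] [Conj or] [NP [Det this] [N balcony]]]] [VP [V visited] [NP [Det a] [N scope]]]]
The trees differ in how a recursive rule is bracketed over the same span.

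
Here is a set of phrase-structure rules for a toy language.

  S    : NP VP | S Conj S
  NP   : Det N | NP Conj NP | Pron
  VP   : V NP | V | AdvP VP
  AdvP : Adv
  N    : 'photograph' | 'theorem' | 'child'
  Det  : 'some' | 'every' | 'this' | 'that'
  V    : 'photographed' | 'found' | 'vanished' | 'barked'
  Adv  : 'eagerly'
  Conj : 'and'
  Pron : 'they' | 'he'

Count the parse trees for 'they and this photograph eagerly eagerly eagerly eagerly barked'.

1

[S [NP [NP [Pron they]] [Conj and] [NP [Det this] [N photograph]]] [VP [AdvP [Adv eagerly]] [VP [AdvP [Adv eagerly]] [VP [AdvP [Adv eagerly]] [VP [AdvP [Adv eagerly]] [VP [V barked]]]]]]]
No rule offers an alternative attachment or grouping for any span, so this is the only derivation.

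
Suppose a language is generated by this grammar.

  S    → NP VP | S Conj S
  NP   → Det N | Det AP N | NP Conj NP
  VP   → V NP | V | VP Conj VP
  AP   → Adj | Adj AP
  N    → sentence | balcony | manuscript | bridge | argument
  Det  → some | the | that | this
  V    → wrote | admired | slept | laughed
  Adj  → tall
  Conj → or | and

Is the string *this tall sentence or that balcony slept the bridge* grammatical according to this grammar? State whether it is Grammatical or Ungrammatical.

Grammatical

[S [NP [NP [Det this] [AP [Adj tall]] [N sentence]] [Conj or] [NP [Det that] [N balcony]]] [VP [V slept] [NP [Det the] [N bridge]]]]
Each bracket corresponds to one application of a listed rule, so the string is derivable from S.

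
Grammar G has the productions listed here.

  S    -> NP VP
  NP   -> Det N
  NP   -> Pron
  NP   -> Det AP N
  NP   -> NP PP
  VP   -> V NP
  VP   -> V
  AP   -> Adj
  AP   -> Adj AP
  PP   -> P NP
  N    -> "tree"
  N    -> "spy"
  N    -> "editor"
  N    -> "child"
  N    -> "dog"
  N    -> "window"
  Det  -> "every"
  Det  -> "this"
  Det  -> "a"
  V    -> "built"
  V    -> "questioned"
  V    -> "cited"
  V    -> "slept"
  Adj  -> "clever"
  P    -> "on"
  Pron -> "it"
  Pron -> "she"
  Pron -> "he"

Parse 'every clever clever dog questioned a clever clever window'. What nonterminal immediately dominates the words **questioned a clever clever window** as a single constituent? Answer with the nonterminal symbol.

[S [NP [Det every] [AP [Adj clever] [AP [Adj clever]]] [N dog]] [VP [V questioned] [NP [Det a] [AP [Adj clever] [AP [Adj clever]]] [N window]]]]
The span 'questioned a clever clever window' is the VP node built by VP → V NP.

VP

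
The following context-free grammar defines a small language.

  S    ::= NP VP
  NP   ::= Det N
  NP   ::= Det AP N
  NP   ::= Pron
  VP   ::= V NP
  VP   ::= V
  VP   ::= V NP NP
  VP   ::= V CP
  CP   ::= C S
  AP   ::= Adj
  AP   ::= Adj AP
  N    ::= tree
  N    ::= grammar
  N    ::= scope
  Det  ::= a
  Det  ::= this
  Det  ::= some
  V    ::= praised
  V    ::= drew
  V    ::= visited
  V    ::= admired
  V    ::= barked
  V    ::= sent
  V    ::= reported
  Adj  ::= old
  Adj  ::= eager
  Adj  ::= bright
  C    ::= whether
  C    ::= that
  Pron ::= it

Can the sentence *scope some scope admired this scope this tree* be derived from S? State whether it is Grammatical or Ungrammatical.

For S → NP VP, no prefix of the string parses as an NP.

Ungrammatical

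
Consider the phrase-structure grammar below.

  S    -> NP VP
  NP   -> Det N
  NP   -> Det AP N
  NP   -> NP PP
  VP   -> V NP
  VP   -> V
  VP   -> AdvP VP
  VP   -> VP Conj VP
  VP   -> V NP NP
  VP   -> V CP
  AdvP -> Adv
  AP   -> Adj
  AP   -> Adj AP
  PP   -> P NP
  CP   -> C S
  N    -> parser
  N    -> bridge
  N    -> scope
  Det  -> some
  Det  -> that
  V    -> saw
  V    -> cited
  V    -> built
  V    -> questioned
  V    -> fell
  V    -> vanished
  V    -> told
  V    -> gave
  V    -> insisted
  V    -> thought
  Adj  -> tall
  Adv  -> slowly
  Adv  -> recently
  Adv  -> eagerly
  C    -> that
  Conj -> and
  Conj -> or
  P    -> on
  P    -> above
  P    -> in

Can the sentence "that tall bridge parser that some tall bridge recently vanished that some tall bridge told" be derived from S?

Ungrammatical

An N word can never sit immediately before an N word in any string this grammar generates, so the substring 'bridge parser' rules out a derivation.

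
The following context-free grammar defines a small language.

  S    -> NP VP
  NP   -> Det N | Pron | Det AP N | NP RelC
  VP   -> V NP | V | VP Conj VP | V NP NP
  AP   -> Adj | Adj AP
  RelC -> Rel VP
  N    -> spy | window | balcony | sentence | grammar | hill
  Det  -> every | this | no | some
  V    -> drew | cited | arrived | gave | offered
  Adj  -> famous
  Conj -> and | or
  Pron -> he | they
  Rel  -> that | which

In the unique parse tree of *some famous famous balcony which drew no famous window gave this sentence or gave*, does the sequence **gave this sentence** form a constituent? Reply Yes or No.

[S [NP [NP [Det some] [AP [Adj famous] [AP [Adj famous]]] [N balcony]] [RelC [Rel which] [VP [V drew] [NP [Det no] [AP [Adj famous]] [N window]]]]] [VP [VP [V gave] [NP [Det this] [N sentence]]] [Conj or] [VP [V gave]]]]
The words 'gave this sentence' are exhaustively dominated by a single VP node (built by VP → V NP), so they form a constituent.

Yes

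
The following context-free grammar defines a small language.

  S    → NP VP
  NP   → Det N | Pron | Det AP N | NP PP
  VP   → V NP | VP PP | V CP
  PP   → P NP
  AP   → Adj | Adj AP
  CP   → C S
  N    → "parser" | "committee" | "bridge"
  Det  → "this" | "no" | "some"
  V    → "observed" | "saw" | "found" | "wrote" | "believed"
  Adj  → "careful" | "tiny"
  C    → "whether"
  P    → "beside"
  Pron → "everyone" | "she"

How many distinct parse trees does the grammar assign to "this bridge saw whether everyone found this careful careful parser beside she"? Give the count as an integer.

3

Two of the 3 distinct bracketings:
[S [NP [Det this] [N bridge]] [VP [VP [V saw] [CP [C whether] [S [NP [Pron everyone]] [VP [V found] [NP [Det this] [AP [Adj careful] [AP [Adj careful]]] [N parser]]]]]] [PP [P beside] [NP [Pron she]]]]]
[S [NP [Det this] [N bridge]] [VP [V saw] [CP [C whether] [S [NP [Pron everyone]] [VP [V found] [NP [NP [Det this] [AP [Adj careful] [AP [Adj careful]]] [N parser]] [PP [P beside] [NP [Pron she]]]]]]]]]
The difference turns on whether NP → NP PP is used at the relevant span, versus an alternative expansion of NP.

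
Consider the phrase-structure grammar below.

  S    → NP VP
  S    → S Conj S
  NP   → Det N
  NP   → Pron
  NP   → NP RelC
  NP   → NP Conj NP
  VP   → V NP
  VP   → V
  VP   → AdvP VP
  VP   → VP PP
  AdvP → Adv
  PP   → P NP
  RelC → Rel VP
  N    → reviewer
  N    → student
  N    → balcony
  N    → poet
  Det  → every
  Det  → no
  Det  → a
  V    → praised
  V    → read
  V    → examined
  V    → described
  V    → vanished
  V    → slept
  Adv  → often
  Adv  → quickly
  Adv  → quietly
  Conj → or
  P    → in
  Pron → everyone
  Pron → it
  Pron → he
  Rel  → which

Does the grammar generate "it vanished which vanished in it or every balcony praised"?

For S → NP VP, the only prefix that parses as NP is 'it', but the remainder 'vanished which vanished in it or every balcony praised' is not a VP under these rules. The alternative S rule S → S Conj S likewise has no satisfying split.

Ungrammatical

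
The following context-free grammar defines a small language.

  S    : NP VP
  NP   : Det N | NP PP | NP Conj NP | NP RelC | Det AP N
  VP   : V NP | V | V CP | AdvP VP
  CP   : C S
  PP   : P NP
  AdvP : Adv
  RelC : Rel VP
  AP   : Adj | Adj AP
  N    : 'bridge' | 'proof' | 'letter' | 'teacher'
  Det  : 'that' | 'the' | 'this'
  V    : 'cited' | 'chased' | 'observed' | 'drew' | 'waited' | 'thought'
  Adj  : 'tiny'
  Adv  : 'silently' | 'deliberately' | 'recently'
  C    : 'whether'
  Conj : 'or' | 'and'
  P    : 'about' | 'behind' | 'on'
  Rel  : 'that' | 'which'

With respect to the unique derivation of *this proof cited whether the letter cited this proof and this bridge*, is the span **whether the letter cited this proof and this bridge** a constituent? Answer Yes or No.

Yes

[S [NP [Det this] [N proof]] [VP [V cited] [CP [C whether] [S [NP [Det the] [N letter]] [VP [V cited] [NP [NP [Det this] [N proof]] [Conj and] [NP [Det this] [N bridge]]]]]]]]
The words 'whether the letter cited this proof and this bridge' are exhaustively dominated by a single CP node (built by CP → C S), so they form a constituent.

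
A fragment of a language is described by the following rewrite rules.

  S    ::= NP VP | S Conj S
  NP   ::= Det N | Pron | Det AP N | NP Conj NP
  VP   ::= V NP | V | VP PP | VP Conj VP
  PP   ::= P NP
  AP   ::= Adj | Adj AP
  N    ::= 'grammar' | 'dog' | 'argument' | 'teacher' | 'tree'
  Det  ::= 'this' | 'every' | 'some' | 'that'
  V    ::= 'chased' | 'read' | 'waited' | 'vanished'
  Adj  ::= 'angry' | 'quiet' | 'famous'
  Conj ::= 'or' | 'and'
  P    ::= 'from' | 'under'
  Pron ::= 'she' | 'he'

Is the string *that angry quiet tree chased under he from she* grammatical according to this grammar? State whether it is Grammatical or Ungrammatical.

S
  NP
    Det: that
    AP
      Adj: angry
      AP
        Adj: quiet
    N: tree
  VP
    VP
      VP
        V: chased
      PP
        P: under
        NP
          Pron: he
    PP
      P: from
      NP
        Pron: she
Each bracket corresponds to one application of a listed rule, so the string is derivable from S.

Grammatical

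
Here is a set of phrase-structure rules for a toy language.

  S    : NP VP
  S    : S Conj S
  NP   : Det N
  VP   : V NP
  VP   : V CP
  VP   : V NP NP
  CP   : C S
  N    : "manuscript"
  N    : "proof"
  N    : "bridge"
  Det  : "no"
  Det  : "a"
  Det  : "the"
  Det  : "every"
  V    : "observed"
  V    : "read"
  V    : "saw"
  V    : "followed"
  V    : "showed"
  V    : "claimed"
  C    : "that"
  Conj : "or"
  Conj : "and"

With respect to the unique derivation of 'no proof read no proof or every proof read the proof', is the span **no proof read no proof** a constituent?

[S [S [NP [Det no] [N proof]] [VP [V read] [NP [Det no] [N proof]]]] [Conj or] [S [NP [Det every] [N proof]] [VP [V read] [NP [Det the] [N proof]]]]]
The words 'no proof read no proof' are exhaustively dominated by a single S node (built by S → NP VP), so they form a constituent.

Yes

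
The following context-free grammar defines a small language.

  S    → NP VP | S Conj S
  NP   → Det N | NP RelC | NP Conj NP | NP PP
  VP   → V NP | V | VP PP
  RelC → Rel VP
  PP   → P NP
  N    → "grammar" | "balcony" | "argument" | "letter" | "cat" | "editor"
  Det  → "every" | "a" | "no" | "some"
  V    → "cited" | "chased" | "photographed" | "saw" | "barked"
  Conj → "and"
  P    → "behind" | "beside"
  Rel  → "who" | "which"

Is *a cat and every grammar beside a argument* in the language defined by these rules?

Ungrammatical

For S → NP VP, every NP-prefix leaves a non-VP remainder: after 'a cat' the remainder is not a VP; after 'a cat and every grammar' the remainder is not a VP. The alternative S rule S → S Conj S likewise has no satisfying split.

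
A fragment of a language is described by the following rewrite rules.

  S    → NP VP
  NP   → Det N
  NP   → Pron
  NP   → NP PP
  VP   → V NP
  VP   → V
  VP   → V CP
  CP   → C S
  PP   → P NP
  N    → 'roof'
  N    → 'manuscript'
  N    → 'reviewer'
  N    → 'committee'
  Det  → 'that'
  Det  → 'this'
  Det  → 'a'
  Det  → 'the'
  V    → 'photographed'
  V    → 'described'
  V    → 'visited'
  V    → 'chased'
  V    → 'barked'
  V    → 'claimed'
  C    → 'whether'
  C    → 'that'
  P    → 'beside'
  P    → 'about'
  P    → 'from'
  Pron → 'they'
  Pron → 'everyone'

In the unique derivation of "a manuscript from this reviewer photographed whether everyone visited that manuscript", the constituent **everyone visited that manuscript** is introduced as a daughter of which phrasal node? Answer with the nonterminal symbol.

S
  NP
    NP
      Det: a
      N: manuscript
    PP
      P: from
      NP
        Det: this
        N: reviewer
  VP
    V: photographed
    CP
      C: whether
      S
        NP
          Pron: everyone
        VP
          V: visited
          NP
            Det: that
            N: manuscript
The span 'everyone visited that manuscript' is the S node built by S → NP VP.
Its mother is the CP built by CP → C S.

CP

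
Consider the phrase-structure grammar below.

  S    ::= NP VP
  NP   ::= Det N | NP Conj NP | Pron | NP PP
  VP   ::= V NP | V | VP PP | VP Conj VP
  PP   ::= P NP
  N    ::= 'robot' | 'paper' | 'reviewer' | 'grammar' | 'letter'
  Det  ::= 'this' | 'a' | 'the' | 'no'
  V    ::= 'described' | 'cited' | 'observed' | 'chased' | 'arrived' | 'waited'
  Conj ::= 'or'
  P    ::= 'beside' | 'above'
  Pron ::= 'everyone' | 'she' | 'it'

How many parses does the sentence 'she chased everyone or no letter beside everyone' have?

Two of the 3 distinct bracketings:
[S [NP [Pron she]] [VP [V chased] [NP [NP [Pron everyone]] [Conj or] [NP [NP [Det no] [N letter]] [PP [P beside] [NP [Pron everyone]]]]]]]
[S [NP [Pron she]] [VP [V chased] [NP [NP [NP [Pron everyone]] [Conj or] [NP [Det no] [N letter]]] [PP [P beside] [NP [Pron everyone]]]]]]
The trees differ in how a recursive rule is bracketed over the same span.

3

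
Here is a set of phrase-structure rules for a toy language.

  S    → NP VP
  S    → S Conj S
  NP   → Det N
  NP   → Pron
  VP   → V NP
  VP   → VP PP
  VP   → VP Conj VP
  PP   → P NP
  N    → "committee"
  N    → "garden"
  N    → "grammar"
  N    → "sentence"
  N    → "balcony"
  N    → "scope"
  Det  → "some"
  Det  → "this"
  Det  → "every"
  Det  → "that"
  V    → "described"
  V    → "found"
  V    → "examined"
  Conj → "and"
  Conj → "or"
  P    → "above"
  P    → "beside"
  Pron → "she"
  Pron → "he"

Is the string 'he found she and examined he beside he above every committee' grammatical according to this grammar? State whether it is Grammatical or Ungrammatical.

Grammatical

S
  NP
    Pron: he
  VP
    VP
      VP
        VP
          V: found
          NP
            Pron: she
        Conj: and
        VP
          V: examined
          NP
            Pron: he
      PP
        P: beside
        NP
          Pron: he
    PP
      P: above
      NP
        Det: every
        N: committee
Every word is introduced by a lexical rule and the phrasal rules combine the resulting categories into a single S.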